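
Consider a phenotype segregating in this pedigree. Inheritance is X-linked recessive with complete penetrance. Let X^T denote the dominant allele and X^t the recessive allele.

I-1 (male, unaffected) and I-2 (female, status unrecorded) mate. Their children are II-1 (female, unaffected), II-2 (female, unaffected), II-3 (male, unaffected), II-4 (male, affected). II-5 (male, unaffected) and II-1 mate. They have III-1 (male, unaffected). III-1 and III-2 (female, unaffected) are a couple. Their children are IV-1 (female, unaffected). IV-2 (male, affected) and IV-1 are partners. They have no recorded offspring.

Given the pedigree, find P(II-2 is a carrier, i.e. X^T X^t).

1/2

I-1 is unaffected, so I-1 is X^T Y.
I-2 passed T to II-3 (X^T Y) and passed t to II-4 (X^t Y), so I-2 is X^T X^t.
Their cross gives offspring ratios 1/2 X^T X^T : 1/2 X^T X^t. Conditioning on II-2 being unaffected, P(X^T X^t) = 1/2 / 1 = 1/2.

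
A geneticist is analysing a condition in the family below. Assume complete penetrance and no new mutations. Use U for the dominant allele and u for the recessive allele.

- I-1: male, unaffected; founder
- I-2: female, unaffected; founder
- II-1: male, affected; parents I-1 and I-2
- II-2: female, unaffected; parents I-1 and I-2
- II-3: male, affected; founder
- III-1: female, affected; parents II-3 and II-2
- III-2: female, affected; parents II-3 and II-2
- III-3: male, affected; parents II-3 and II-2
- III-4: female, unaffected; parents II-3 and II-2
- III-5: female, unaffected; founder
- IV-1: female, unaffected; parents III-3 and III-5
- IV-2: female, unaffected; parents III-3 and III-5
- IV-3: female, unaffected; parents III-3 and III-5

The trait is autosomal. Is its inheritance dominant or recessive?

I-1 and I-2 are both unaffected yet have an affected child II-1. Under dominance, an affected child requires at least one affected parent, so the trait cannot be dominant.

recessive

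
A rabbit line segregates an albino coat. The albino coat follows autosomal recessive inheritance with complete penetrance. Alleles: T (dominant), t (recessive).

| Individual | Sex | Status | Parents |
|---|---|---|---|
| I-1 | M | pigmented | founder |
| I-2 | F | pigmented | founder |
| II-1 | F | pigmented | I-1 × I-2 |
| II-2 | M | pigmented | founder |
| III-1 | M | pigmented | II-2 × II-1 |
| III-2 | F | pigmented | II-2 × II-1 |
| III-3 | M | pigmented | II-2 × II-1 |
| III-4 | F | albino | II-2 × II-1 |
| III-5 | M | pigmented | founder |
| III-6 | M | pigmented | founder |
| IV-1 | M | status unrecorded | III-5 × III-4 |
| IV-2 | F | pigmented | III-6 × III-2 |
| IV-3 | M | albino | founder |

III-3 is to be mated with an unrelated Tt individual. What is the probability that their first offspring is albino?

II-2 is pigmented so carries T and passed t to III-4 (tt), so II-2 is Tt.
II-1 is pigmented so carries T and passed t to III-4 (tt), so II-1 is Tt.
III-3 is a pigmented offspring of II-2 (Tt) × II-1 (Tt), whose cross gives 1/4 TT : 1/2 Tt : 1/4 tt; conditioning on being pigmented, III-3 is TT with probability 1/3, Tt with probability 2/3.
Summing over parental genotype combinations, P(offspring is albino) = 2/3·1/4 = 1/6.

1/6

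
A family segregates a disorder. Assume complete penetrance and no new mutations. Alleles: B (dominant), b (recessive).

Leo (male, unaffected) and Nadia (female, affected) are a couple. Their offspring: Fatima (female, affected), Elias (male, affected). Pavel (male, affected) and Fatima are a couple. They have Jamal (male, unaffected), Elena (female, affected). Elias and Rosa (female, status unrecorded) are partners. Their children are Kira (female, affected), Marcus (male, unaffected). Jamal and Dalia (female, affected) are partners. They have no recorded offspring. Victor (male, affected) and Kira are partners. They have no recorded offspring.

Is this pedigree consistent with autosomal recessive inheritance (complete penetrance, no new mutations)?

Under autosomal recessive, Jamal (unaffected, male) cannot arise from Pavel (affected) × Fatima (affected).

No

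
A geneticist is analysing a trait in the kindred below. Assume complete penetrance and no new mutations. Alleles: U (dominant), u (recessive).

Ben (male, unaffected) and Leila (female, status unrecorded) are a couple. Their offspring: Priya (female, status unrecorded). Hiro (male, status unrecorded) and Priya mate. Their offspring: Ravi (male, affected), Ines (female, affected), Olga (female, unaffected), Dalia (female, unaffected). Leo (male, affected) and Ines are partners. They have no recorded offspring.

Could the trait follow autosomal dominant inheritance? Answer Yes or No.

Yes

A consistent assignment under autosomal dominant exists: Ben uu, Leila UU, Priya Uu, Hiro Uu, Ravi UU, Ines UU, Olga uu, Dalia uu, Leo UU.
In this assignment every recorded phenotype matches its genotype and every non-founder's genotype is obtainable from its parents' genotypes, so the pedigree is consistent.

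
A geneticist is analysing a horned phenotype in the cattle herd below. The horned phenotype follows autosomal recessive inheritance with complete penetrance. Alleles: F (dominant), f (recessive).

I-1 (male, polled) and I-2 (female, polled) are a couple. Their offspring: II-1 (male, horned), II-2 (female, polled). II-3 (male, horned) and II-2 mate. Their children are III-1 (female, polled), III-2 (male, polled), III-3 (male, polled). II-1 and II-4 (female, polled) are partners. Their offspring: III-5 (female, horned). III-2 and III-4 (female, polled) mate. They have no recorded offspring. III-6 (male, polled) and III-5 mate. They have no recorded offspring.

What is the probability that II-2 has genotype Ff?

1/5

I-1 is polled so carries F and passed f to II-1 (ff), so I-1 is Ff.
I-2 is polled so carries F and passed f to II-1 (ff), so I-2 is Ff.
Their cross gives offspring ratios 1/4 FF : 1/2 Ff : 1/4 ff. Conditioning on II-2 being polled, P(Ff) = 1/2 / 3/4 = 2/3 before taking II-2's own offspring into account.
II-3 is horned, so II-3 is ff.
Now use II-2's offspring. Probability of each recorded status — polled daughter III-1: 1/2 if II-2 is Ff, 1 if FF; polled son III-2: 1/2 if II-2 is Ff, 1 if FF; polled son III-3: 1/2 if II-2 is Ff, 1 if FF.
Bayes: P(Ff) = 2/3·1/8 / (2/3·1/8 + 1/3·1) = 1/5.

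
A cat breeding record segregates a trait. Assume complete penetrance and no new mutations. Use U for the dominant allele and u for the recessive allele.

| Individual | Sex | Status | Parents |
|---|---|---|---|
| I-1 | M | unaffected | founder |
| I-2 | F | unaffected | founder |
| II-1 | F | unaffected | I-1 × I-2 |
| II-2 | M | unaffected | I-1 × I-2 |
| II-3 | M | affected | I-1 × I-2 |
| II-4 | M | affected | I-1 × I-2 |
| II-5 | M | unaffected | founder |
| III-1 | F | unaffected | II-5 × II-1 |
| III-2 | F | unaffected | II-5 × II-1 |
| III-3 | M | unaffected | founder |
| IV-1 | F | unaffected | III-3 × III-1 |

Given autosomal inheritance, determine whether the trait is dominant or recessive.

recessive

I-1 and I-2 are both unaffected yet have an affected child II-3. Under dominance, an affected child requires at least one affected parent, so the trait cannot be dominant.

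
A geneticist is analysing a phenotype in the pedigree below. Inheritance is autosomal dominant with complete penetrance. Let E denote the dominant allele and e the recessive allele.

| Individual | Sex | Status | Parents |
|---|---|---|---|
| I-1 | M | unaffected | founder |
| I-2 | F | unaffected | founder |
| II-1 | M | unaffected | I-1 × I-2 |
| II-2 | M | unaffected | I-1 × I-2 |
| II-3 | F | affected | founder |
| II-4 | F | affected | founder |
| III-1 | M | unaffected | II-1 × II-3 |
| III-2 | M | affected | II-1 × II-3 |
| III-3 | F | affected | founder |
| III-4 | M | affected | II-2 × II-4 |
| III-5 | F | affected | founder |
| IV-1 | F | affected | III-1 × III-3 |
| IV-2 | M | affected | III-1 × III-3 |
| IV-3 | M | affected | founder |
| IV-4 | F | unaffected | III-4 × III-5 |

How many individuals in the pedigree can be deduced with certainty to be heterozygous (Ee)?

Obligate heterozygotes: II-3 is affected so carries E and passed e to III-1 (ee), so II-3 is Ee; III-2 is affected so carries E and received e from II-1 (ee), so III-2 is Ee; III-4 is affected so carries E and received e from II-2 (ee), so III-4 is Ee; III-5 is affected so carries E and passed e to IV-4 (ee), so III-5 is Ee; IV-1 is affected so carries E and received e from III-1 (ee), so IV-1 is Ee; IV-2 is affected so carries E and received e from III-1 (ee), so IV-2 is Ee.
Every other individual is either homozygous by phenotype or has at least one consistent homozygous assignment, so the count is 6.

6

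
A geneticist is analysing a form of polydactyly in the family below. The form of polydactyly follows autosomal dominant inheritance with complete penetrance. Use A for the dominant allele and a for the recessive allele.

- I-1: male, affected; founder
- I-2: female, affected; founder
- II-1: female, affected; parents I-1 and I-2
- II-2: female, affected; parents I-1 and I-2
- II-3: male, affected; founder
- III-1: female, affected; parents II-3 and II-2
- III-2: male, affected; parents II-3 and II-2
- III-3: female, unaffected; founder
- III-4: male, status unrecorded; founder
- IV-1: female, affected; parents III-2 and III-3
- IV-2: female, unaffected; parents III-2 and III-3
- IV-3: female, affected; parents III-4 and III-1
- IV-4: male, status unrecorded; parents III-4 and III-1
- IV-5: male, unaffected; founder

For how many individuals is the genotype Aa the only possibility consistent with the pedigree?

Obligate heterozygotes: III-2 is affected so carries A and passed a to IV-2 (aa), so III-2 is Aa; IV-1 is affected so carries A and received a from III-3 (aa), so IV-1 is Aa.
Every other individual is either homozygous by phenotype or has at least one consistent homozygous assignment, so the count is 2.

2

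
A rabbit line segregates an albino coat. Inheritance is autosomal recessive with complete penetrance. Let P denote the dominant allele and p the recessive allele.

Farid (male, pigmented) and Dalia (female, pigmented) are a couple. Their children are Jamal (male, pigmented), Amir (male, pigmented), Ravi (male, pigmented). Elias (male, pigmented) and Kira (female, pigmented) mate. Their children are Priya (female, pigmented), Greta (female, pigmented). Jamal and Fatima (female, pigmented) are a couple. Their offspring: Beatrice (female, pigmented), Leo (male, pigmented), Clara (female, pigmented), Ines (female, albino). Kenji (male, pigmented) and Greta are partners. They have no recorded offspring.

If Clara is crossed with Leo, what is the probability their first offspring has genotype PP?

4/9

Jamal is pigmented so carries P and passed p to Ines (pp), so Jamal is Pp.
Fatima is pigmented so carries P and passed p to Ines (pp), so Fatima is Pp.
Clara is a pigmented offspring of Jamal (Pp) × Fatima (Pp), whose cross gives 1/4 PP : 1/2 Pp : 1/4 pp; conditioning on being pigmented, Clara is PP with probability 1/3, Pp with probability 2/3.
Leo is a pigmented offspring of Jamal (Pp) × Fatima (Pp), whose cross gives 1/4 PP : 1/2 Pp : 1/4 pp; conditioning on being pigmented, Leo is PP with probability 1/3, Pp with probability 2/3.
Summing over parental genotype combinations, P(offspring has genotype PP) = 1/9·1 + 2/9·1/2 + 2/9·1/2 + 4/9·1/4 = 4/9.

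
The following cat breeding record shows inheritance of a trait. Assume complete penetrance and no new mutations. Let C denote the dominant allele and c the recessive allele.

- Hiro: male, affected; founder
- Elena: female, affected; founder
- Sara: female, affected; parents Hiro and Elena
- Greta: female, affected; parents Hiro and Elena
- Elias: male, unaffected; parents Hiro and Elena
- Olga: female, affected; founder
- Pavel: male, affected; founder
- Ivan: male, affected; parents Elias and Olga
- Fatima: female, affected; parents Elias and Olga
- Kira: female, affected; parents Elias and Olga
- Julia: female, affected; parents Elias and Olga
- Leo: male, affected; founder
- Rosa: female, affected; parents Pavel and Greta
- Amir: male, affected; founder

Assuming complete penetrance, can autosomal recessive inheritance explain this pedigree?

Under autosomal recessive, Elias (unaffected, male) cannot arise from Hiro (affected) × Elena (affected).

No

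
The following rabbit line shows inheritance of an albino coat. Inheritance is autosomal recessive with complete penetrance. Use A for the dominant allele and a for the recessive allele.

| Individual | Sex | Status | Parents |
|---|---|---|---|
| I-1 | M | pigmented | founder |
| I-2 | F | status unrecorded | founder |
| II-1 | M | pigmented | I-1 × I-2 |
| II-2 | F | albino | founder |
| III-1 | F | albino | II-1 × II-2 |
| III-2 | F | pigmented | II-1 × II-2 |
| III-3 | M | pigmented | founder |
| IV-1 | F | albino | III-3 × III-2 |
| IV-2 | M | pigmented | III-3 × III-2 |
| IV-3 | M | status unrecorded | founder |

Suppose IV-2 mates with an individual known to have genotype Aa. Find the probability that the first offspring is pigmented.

III-3 is pigmented so carries A and passed a to IV-1 (aa), so III-3 is Aa.
III-2 is pigmented so carries A and received a from II-2 (aa), so III-2 is Aa.
IV-2 is a pigmented offspring of III-3 (Aa) × III-2 (Aa), whose cross gives 1/4 AA : 1/2 Aa : 1/4 aa; conditioning on being pigmented, IV-2 is AA with probability 1/3, Aa with probability 2/3.
Summing over parental genotype combinations, P(offspring is pigmented) = 1/3·1 + 2/3·3/4 = 5/6.

5/6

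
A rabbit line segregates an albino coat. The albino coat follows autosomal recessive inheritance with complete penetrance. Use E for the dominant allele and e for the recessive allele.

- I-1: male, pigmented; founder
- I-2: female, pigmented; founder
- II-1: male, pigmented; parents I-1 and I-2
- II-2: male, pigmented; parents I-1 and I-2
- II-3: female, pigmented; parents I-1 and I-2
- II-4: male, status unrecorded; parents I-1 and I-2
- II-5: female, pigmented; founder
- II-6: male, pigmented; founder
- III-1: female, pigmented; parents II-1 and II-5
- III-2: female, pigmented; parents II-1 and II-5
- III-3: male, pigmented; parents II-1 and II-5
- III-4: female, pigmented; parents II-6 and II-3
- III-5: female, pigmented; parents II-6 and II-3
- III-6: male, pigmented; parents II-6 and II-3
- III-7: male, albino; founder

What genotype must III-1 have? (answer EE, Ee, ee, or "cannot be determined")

III-1's phenotype allows EE or Ee, and no parent or child forces a single allele at both positions; consistent genotype assignments exist with III-1 as EE or Ee.

cannot be determined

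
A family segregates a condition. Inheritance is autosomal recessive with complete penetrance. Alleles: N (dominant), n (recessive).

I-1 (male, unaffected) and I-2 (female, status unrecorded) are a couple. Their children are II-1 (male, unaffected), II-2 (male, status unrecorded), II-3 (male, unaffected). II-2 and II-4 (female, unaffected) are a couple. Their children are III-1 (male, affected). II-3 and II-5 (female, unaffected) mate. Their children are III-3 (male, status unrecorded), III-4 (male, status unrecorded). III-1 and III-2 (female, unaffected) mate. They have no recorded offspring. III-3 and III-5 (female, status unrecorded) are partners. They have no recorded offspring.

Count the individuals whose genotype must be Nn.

1

Obligate heterozygotes: II-4 is unaffected so carries N and passed n to III-1 (nn), so II-4 is Nn.
Every other individual is either homozygous by phenotype or has at least one consistent homozygous assignment, so the count is 1.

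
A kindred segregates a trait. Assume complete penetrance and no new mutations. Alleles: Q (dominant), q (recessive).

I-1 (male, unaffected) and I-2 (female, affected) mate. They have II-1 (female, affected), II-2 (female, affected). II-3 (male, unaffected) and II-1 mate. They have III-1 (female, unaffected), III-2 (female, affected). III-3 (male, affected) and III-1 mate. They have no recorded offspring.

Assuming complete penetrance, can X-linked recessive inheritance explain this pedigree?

No

Under X-linked recessive, II-1 (affected, female) cannot arise from I-1 (unaffected) × I-2 (affected).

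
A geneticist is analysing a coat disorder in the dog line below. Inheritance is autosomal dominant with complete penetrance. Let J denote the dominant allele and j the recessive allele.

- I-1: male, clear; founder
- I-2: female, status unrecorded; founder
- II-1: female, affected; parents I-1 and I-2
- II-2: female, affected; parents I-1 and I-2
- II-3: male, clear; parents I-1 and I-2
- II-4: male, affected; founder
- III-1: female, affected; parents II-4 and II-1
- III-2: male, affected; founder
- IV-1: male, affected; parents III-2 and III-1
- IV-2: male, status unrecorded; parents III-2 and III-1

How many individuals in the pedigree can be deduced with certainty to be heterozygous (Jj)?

Obligate heterozygotes: I-2 passed J to II-1 (Jj, whose j came from I-1) and passed j to II-3 (jj), so I-2 is Jj; II-1 is affected so carries J and received j from I-1 (jj), so II-1 is Jj; II-2 is affected so carries J and received j from I-1 (jj), so II-2 is Jj.
Every other individual is either homozygous by phenotype or has at least one consistent homozygous assignment, so the count is 3.

3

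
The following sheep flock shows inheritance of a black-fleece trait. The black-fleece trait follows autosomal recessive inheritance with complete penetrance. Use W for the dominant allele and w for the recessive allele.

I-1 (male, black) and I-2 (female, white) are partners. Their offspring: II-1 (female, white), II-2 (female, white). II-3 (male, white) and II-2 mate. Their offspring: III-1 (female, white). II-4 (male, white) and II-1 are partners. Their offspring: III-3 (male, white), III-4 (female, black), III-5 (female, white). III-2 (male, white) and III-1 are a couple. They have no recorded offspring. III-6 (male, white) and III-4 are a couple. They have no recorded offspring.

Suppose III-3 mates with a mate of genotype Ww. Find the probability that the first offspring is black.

II-4 is white so carries W and passed w to III-4 (ww), so II-4 is Ww.
II-1 is white so carries W and received w from I-1 (ww), so II-1 is Ww.
III-3 is a white offspring of II-4 (Ww) × II-1 (Ww), whose cross gives 1/4 WW : 1/2 Ww : 1/4 ww; conditioning on being white, III-3 is WW with probability 1/3, Ww with probability 2/3.
Summing over parental genotype combinations, P(offspring is black) = 2/3·1/4 = 1/6.

1/6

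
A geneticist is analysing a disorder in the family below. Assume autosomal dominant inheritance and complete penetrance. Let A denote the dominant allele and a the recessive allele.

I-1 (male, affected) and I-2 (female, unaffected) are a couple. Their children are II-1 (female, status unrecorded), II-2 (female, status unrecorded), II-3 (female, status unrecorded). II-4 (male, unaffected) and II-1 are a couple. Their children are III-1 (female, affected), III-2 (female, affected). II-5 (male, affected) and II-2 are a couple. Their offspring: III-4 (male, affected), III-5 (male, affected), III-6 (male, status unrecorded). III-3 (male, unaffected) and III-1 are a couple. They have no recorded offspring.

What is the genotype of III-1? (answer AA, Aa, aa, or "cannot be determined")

From phenotype alone, III-1 is AA or Aa.
III-1 is affected so carries A and received a from II-4 (aa), so III-1 is Aa.

Aa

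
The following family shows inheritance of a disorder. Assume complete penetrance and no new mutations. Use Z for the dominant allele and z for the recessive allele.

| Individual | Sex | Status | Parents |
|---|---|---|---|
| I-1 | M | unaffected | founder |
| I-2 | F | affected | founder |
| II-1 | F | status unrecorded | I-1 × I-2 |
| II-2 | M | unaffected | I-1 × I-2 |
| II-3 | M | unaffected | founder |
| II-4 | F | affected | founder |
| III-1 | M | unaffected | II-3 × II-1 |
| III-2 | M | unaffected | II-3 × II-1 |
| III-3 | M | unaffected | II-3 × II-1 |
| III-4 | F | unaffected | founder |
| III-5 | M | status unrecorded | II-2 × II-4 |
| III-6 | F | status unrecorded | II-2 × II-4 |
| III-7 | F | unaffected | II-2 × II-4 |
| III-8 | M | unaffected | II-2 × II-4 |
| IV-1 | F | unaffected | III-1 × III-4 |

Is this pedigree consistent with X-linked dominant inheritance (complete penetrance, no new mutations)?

A consistent assignment under X-linked dominant exists: I-1 X^z Y, I-2 X^Z X^z, II-1 X^Z X^z, II-2 X^z Y, II-3 X^z Y, II-4 X^Z X^z, III-1 X^z Y, III-2 X^z Y, III-3 X^z Y, III-4 X^z X^z, III-5 X^Z Y, III-6 X^Z X^z, III-7 X^z X^z, III-8 X^z Y, IV-1 X^z X^z.
In this assignment every recorded phenotype matches its genotype and every non-founder's genotype is obtainable from its parents' genotypes, so the pedigree is consistent.

Yes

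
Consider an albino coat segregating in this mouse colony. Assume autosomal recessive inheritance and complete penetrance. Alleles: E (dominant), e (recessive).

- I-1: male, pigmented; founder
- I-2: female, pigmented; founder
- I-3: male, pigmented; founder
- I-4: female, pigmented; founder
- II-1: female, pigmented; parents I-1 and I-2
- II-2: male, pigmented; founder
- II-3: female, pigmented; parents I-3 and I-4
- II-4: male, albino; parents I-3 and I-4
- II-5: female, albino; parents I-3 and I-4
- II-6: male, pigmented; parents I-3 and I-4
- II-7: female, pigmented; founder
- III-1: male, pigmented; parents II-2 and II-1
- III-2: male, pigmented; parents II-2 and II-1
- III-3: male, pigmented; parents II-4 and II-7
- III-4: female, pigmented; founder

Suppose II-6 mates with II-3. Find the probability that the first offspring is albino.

I-3 is pigmented so carries E and passed e to II-4 (ee), so I-3 is Ee.
I-4 is pigmented so carries E and passed e to II-4 (ee), so I-4 is Ee.
II-6 is a pigmented offspring of I-3 (Ee) × I-4 (Ee), whose cross gives 1/4 EE : 1/2 Ee : 1/4 ee; conditioning on being pigmented, II-6 is EE with probability 1/3, Ee with probability 2/3.
II-3 is a pigmented offspring of I-3 (Ee) × I-4 (Ee), whose cross gives 1/4 EE : 1/2 Ee : 1/4 ee; conditioning on being pigmented, II-3 is EE with probability 1/3, Ee with probability 2/3.
Summing over parental genotype combinations, P(offspring is albino) = 4/9·1/4 = 1/9.

1/9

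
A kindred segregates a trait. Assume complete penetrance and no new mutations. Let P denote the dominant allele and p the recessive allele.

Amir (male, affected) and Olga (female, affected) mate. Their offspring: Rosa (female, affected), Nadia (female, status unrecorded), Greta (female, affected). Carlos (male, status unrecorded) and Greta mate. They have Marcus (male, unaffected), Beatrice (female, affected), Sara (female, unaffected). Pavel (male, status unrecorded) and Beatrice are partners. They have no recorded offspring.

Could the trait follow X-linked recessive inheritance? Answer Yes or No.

Under X-linked recessive, Marcus (unaffected, male) cannot arise from Carlos (unrecorded) × Greta (affected).

No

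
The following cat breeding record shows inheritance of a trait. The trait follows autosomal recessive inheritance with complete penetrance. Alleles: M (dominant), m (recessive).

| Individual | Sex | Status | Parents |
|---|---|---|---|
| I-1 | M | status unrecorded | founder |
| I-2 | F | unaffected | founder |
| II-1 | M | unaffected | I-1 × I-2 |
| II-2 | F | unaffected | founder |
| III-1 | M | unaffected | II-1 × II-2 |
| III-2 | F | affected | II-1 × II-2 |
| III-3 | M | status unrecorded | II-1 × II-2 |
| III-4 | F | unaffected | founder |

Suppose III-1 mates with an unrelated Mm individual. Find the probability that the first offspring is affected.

1/6

II-1 is unaffected so carries M and passed m to III-2 (mm), so II-1 is Mm.
II-2 is unaffected so carries M and passed m to III-2 (mm), so II-2 is Mm.
III-1 is an unaffected offspring of II-1 (Mm) × II-2 (Mm), whose cross gives 1/4 MM : 1/2 Mm : 1/4 mm; conditioning on being unaffected, III-1 is MM with probability 1/3, Mm with probability 2/3.
Summing over parental genotype combinations, P(offspring is affected) = 2/3·1/4 = 1/6.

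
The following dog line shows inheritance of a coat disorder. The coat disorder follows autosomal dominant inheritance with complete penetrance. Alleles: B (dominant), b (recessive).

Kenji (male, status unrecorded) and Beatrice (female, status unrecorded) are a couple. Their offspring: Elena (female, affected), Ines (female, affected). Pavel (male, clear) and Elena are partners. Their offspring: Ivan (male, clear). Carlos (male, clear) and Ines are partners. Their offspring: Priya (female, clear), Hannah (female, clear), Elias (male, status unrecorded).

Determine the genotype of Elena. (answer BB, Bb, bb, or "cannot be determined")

From phenotype alone, Elena is BB or Bb.
Elena is affected so carries B and passed b to Ivan (bb), so Elena is Bb.

Bb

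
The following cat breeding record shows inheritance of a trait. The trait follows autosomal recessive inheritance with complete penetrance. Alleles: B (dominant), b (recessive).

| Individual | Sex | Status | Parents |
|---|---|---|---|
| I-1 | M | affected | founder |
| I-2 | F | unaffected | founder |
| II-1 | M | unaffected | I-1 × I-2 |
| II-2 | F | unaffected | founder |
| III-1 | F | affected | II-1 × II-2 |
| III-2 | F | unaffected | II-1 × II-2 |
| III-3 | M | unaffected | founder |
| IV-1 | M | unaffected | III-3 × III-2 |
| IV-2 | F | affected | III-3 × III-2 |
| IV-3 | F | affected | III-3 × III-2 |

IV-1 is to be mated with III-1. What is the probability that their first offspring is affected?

1/3

III-3 is unaffected so carries B and passed b to IV-2 (bb), so III-3 is Bb.
III-2 is unaffected so carries B and passed b to IV-2 (bb), so III-2 is Bb.
IV-1 is an unaffected offspring of III-3 (Bb) × III-2 (Bb), whose cross gives 1/4 BB : 1/2 Bb : 1/4 bb; conditioning on being unaffected, IV-1 is BB with probability 1/3, Bb with probability 2/3.
III-1 is affected, so III-1 is bb.
Summing over parental genotype combinations, P(offspring is affected) = 2/3·1/2 = 1/3.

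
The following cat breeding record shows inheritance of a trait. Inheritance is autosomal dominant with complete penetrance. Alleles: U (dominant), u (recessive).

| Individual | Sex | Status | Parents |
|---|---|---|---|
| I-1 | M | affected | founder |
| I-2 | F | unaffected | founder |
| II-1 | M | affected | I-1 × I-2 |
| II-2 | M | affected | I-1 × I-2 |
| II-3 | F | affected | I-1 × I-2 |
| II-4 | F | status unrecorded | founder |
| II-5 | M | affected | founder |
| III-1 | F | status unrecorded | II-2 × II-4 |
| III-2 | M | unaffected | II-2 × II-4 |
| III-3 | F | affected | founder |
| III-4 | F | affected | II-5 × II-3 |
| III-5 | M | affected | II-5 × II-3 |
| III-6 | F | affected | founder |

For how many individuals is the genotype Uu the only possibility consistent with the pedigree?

Obligate heterozygotes: II-1 is affected so carries U and received u from I-2 (uu), so II-1 is Uu; II-2 is affected so carries U and received u from I-2 (uu), so II-2 is Uu; II-3 is affected so carries U and received u from I-2 (uu), so II-3 is Uu.
Every other individual is either homozygous by phenotype or has at least one consistent homozygous assignment, so the count is 3.

3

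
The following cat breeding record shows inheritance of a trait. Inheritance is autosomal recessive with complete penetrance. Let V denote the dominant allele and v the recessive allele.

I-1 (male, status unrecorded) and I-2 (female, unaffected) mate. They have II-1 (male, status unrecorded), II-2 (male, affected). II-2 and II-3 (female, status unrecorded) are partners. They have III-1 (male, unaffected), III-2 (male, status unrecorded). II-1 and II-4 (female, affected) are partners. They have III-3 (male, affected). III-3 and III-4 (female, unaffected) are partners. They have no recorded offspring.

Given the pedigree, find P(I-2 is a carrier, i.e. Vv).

I-2 is unaffected so carries V and passed v to II-2 (vv), so I-2 is Vv, giving P(Vv) = 1.

1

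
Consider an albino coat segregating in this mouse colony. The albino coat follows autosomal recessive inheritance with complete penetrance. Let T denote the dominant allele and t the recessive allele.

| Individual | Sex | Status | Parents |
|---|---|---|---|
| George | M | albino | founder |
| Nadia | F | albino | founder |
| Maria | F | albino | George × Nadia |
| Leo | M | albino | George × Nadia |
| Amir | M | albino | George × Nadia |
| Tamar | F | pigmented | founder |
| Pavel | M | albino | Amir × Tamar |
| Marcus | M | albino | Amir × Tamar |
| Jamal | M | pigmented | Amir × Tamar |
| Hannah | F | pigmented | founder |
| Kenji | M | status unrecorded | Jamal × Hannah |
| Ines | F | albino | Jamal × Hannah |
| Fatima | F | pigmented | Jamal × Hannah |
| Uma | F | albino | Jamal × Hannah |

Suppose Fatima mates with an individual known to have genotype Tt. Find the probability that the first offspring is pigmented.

5/6

Jamal is pigmented so carries T and received t from Amir (tt), so Jamal is Tt.
Hannah is pigmented so carries T and passed t to Ines (tt), so Hannah is Tt.
Fatima is a pigmented offspring of Jamal (Tt) × Hannah (Tt), whose cross gives 1/4 TT : 1/2 Tt : 1/4 tt; conditioning on being pigmented, Fatima is TT with probability 1/3, Tt with probability 2/3.
Summing over parental genotype combinations, P(offspring is pigmented) = 1/3·1 + 2/3·3/4 = 5/6.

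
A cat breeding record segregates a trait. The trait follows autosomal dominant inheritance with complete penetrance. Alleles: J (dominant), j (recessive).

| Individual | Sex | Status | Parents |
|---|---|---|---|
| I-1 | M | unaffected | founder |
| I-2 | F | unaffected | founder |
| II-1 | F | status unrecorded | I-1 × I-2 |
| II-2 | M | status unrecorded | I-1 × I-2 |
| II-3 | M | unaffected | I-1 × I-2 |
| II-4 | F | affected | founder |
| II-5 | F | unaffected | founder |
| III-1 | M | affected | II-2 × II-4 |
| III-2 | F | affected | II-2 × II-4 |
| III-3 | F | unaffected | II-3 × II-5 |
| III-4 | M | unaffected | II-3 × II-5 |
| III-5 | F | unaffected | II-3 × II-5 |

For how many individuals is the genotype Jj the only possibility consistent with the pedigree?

Obligate heterozygotes: III-1 is affected so carries J and received j from II-2 (jj), so III-1 is Jj; III-2 is affected so carries J and received j from II-2 (jj), so III-2 is Jj.
Every other individual is either homozygous by phenotype or has at least one consistent homozygous assignment, so the count is 2.

2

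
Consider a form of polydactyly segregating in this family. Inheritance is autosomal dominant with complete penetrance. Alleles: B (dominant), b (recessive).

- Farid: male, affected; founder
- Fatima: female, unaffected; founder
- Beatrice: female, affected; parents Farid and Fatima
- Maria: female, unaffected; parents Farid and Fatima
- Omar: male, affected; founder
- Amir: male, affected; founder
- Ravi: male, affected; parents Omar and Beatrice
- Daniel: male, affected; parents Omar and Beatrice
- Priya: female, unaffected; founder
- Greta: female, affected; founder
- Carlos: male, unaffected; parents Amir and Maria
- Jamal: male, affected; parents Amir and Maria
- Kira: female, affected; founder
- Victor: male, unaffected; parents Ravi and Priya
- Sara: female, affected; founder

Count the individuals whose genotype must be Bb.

5

Obligate heterozygotes: Farid is affected so carries B and passed b to Maria (bb), so Farid is Bb; Beatrice is affected so carries B and received b from Fatima (bb), so Beatrice is Bb; Amir is affected so carries B and passed b to Carlos (bb), so Amir is Bb; Ravi is affected so carries B and passed b to Victor (bb), so Ravi is Bb; Jamal is affected so carries B and received b from Maria (bb), so Jamal is Bb.
Every other individual is either homozygous by phenotype or has at least one consistent homozygous assignment, so the count is 5.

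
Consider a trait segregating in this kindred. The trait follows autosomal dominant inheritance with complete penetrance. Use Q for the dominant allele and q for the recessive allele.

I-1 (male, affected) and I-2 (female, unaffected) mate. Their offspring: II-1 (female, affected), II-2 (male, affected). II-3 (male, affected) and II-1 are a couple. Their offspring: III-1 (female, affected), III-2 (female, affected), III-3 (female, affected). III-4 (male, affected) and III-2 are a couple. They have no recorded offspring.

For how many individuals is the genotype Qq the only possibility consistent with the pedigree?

Obligate heterozygotes: II-1 is affected so carries Q and received q from I-2 (qq), so II-1 is Qq; II-2 is affected so carries Q and received q from I-2 (qq), so II-2 is Qq.
Every other individual is either homozygous by phenotype or has at least one consistent homozygous assignment, so the count is 2.

2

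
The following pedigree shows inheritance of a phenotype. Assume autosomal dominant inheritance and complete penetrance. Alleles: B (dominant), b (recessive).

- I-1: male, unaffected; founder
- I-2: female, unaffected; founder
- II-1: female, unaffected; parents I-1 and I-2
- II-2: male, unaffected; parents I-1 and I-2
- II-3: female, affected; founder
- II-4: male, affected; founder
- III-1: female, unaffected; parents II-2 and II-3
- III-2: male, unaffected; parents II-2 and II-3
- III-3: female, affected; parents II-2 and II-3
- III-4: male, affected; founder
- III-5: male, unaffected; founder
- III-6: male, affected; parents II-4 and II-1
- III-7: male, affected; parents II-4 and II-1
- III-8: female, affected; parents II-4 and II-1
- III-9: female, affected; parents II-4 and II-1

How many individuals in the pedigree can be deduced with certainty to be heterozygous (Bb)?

6

Obligate heterozygotes: II-3 is affected so carries B and passed b to III-1 (bb), so II-3 is Bb; III-3 is affected so carries B and received b from II-2 (bb), so III-3 is Bb; III-6 is affected so carries B and received b from II-1 (bb), so III-6 is Bb; III-7 is affected so carries B and received b from II-1 (bb), so III-7 is Bb; III-8 is affected so carries B and received b from II-1 (bb), so III-8 is Bb; III-9 is affected so carries B and received b from II-1 (bb), so III-9 is Bb.
Every other individual is either homozygous by phenotype or has at least one consistent homozygous assignment, so the count is 6.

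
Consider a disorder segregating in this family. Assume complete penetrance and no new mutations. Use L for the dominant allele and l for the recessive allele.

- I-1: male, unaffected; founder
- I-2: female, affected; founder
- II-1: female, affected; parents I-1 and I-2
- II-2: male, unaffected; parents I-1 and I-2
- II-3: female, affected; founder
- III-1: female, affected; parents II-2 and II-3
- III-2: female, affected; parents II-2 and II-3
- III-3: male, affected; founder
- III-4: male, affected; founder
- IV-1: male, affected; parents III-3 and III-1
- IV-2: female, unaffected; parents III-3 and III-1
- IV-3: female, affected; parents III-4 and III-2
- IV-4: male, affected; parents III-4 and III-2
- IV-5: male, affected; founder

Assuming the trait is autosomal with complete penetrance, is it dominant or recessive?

dominant

III-3 and III-1 are both affected yet have an unaffected child IV-2. Under a recessive model two affected parents are homozygous and every child would be affected, so the trait cannot be recessive.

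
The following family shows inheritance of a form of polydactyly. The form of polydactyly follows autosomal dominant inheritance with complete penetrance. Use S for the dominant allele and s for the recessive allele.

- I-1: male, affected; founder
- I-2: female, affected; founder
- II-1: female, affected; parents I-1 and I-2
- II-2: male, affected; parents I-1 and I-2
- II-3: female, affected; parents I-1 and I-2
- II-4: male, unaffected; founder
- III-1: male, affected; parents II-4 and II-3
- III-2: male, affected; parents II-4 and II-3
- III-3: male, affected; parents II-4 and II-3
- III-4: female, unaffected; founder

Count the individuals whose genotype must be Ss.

3

Obligate heterozygotes: III-1 is affected so carries S and received s from II-4 (ss), so III-1 is Ss; III-2 is affected so carries S and received s from II-4 (ss), so III-2 is Ss; III-3 is affected so carries S and received s from II-4 (ss), so III-3 is Ss.
Every other individual is either homozygous by phenotype or has at least one consistent homozygous assignment, so the count is 3.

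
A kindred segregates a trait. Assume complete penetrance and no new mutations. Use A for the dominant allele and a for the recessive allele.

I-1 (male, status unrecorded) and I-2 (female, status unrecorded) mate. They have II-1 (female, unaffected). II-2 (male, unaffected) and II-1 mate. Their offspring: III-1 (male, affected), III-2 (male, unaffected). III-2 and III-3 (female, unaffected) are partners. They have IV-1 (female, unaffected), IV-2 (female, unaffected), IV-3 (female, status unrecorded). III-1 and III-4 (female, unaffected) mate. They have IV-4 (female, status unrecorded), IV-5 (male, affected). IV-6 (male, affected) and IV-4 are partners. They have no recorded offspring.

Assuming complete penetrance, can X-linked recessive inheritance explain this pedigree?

Yes

A consistent assignment under X-linked recessive exists: I-1 X^A Y, I-2 X^A X^a, II-1 X^A X^a, II-2 X^A Y, III-1 X^a Y, III-2 X^A Y, III-3 X^A X^A, III-4 X^A X^a, IV-1 X^A X^A, IV-2 X^A X^A, IV-3 X^A X^A, IV-4 X^A X^a, IV-5 X^a Y, IV-6 X^a Y.
In this assignment every recorded phenotype matches its genotype and every non-founder's genotype is obtainable from its parents' genotypes, so the pedigree is consistent.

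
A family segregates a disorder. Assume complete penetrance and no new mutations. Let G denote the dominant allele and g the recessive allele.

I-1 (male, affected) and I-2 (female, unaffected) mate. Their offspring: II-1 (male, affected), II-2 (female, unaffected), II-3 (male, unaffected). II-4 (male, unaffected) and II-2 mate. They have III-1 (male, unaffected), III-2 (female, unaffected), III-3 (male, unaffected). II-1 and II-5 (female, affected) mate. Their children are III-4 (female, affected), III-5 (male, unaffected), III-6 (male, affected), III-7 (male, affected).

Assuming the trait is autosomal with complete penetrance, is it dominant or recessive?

II-1 and II-5 are both affected yet have an unaffected child III-5. Under a recessive model two affected parents are homozygous and every child would be affected, so the trait cannot be recessive.

dominant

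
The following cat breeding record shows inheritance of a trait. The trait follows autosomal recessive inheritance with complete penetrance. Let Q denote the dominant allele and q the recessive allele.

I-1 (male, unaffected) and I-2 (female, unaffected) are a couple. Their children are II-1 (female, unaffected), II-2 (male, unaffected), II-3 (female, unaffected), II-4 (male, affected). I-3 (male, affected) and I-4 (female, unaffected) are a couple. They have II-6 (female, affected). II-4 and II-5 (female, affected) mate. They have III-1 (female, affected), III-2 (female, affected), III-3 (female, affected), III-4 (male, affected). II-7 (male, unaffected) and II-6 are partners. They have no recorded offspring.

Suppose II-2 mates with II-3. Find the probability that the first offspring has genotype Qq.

4/9

I-1 is unaffected so carries Q and passed q to II-4 (qq), so I-1 is Qq.
I-2 is unaffected so carries Q and passed q to II-4 (qq), so I-2 is Qq.
II-2 is an unaffected offspring of I-1 (Qq) × I-2 (Qq), whose cross gives 1/4 QQ : 1/2 Qq : 1/4 qq; conditioning on being unaffected, II-2 is QQ with probability 1/3, Qq with probability 2/3.
II-3 is an unaffected offspring of I-1 (Qq) × I-2 (Qq), whose cross gives 1/4 QQ : 1/2 Qq : 1/4 qq; conditioning on being unaffected, II-3 is QQ with probability 1/3, Qq with probability 2/3.
Summing over parental genotype combinations, P(offspring has genotype Qq) = 2/9·1/2 + 2/9·1/2 + 4/9·1/2 = 4/9.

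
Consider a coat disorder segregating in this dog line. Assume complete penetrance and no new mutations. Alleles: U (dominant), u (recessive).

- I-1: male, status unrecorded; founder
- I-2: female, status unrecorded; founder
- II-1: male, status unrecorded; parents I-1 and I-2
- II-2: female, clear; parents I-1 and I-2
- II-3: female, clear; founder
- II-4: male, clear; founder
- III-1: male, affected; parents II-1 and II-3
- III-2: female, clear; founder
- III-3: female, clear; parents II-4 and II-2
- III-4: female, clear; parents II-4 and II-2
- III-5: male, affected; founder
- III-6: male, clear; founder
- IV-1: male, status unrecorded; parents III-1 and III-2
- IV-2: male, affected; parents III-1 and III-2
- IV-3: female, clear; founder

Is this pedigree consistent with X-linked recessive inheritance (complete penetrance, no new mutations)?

A consistent assignment under X-linked recessive exists: I-1 X^U Y, I-2 X^U X^U, II-1 X^U Y, II-2 X^U X^U, II-3 X^U X^u, II-4 X^U Y, III-1 X^u Y, III-2 X^U X^u, III-3 X^U X^U, III-4 X^U X^U, III-5 X^u Y, III-6 X^U Y, IV-1 X^U Y, IV-2 X^u Y, IV-3 X^U X^U.
In this assignment every recorded phenotype matches its genotype and every non-founder's genotype is obtainable from its parents' genotypes, so the pedigree is consistent.

Yes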